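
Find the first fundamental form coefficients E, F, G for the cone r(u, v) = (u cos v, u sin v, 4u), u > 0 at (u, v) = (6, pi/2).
E = 17;  F = 0;  G = 36

Partials: r_u = (cos(v), sin(v), 4), r_v = (-u*sin(v), u*cos(v), 0). As functions of (u, v):
  E = r_u · r_u = 17,
  F = r_u · r_v = 0,
  G = r_v · r_v = u^2.
Evaluating at (u, v) = (6, pi/2): E = 17, F = 0, G = 36.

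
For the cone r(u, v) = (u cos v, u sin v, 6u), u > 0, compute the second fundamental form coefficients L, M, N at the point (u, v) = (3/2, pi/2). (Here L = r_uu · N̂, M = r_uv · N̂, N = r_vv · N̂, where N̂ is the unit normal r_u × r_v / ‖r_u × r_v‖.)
L = 0;  M = 0;  N = 9*sqrt(37)/37

Compute the unit normal N̂(u, v) = (-6*sqrt(37)*u*cos(v)/(37*Abs(u)), -6*sqrt(37)*u*sin(v)/(37*Abs(u)), sqrt(37)*u/(37*Abs(u))), and the second partials r_uu, r_uv, r_vv. Take dot products:
  L(u, v) = r_uu · N̂ = 0,
  M(u, v) = r_uv · N̂ = 0,
  N(u, v) = r_vv · N̂ = 6*sqrt(37)*u^2/(37*Abs(u)).
Evaluating at (u, v) = (3/2, pi/2):
  L = 0, M = 0, N = 9*sqrt(37)/37.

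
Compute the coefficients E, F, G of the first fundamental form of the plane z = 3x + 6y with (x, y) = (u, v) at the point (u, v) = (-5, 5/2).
E = 10;  F = 18;  G = 37

Partials: r_u = (1, 0, 3), r_v = (0, 1, 6). As functions of (u, v):
  E = r_u · r_u = 10,
  F = r_u · r_v = 18,
  G = r_v · r_v = 37.
Evaluating at (u, v) = (-5, 5/2): E = 10, F = 18, G = 37.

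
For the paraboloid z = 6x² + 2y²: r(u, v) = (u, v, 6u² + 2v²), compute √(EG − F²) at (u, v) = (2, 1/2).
√(EG − F²)|_{(2, 1/2)} = sqrt(581)

E = 144*u^2 + 1, F = 48*u*v, G = 16*v^2 + 1; EG − F² = 144*u^2 + 16*v^2 + 1; √(EG − F²) = sqrt(144*u^2 + 16*v^2 + 1). At the given point: sqrt(581).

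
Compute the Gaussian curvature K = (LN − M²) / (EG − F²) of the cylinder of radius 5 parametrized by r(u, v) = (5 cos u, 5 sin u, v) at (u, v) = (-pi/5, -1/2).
K = 0

Coefficients of the first fundamental form: E = 25, F = 0, G = 1.
Coefficients of the second fundamental form: L = -5, M = 0, N = 0.
Assemble K = (LN − M²)/(EG − F²) = 0. At (u, v) = (-pi/5, -1/2): K = 0.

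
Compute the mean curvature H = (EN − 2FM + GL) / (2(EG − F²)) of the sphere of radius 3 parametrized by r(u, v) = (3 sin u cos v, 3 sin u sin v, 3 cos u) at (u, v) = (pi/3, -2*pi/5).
H = -1/3

With E = 9, F = 0, G = 9*sin(u)^2, L = -3*sin(u)/Abs(sin(u)), M = 0, N = -3*sin(u)^3/Abs(sin(u)), assemble
  H = (EN − 2FM + GL) / (2(EG − F²)) = -sin(u)/(3*Abs(sin(u))).
At (u, v) = (pi/3, -2*pi/5): H = -1/3.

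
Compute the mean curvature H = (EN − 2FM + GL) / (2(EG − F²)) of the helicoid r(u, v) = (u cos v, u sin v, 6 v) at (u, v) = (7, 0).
H = 0

With E = 1, F = 0, G = u^2 + 36, L = 0, M = -6/sqrt(u^2 + 36), N = 0, assemble
  H = (EN − 2FM + GL) / (2(EG − F²)) = 0.
At (u, v) = (7, 0): H = 0.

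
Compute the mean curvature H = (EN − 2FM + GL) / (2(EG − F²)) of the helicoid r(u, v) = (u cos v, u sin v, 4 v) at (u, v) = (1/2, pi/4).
H = 0

With E = 1, F = 0, G = u^2 + 16, L = 0, M = -4/sqrt(u^2 + 16), N = 0, assemble
  H = (EN − 2FM + GL) / (2(EG − F²)) = 0.
At (u, v) = (1/2, pi/4): H = 0.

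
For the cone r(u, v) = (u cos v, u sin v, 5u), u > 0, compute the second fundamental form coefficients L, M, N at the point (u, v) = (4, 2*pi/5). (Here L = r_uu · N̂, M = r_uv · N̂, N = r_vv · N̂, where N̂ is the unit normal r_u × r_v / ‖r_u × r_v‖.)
L = 0;  M = 0;  N = 10*sqrt(26)/13

Compute the unit normal N̂(u, v) = (-5*sqrt(26)*u*cos(v)/(26*Abs(u)), -5*sqrt(26)*u*sin(v)/(26*Abs(u)), sqrt(26)*u/(26*Abs(u))), and the second partials r_uu, r_uv, r_vv. Take dot products:
  L(u, v) = r_uu · N̂ = 0,
  M(u, v) = r_uv · N̂ = 0,
  N(u, v) = r_vv · N̂ = 5*sqrt(26)*u^2/(26*Abs(u)).
Evaluating at (u, v) = (4, 2*pi/5):
  L = 0, M = 0, N = 10*sqrt(26)/13.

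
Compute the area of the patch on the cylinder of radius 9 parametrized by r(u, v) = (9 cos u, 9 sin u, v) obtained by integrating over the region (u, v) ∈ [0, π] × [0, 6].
Area = 54*pi

Area = ∫∫ √(EG − F²) du dv with √(EG − F²) = 9. Integrating over [0, π] × [0, 6] gives 54*pi.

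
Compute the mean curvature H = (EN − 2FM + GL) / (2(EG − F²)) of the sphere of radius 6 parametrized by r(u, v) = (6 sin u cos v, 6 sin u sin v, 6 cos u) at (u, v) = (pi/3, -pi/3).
H = -1/6

With E = 36, F = 0, G = 36*sin(u)^2, L = -6*sin(u)/Abs(sin(u)), M = 0, N = -6*sin(u)^3/Abs(sin(u)), assemble
  H = (EN − 2FM + GL) / (2(EG − F²)) = -sin(u)/(6*Abs(sin(u))).
At (u, v) = (pi/3, -pi/3): H = -1/6.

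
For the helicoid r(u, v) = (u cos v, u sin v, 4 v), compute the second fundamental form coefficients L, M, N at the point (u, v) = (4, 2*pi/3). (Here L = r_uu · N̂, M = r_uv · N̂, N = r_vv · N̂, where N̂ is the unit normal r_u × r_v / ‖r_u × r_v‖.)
L = 0;  M = -sqrt(2)/2;  N = 0

Compute the unit normal N̂(u, v) = (4*sin(v)/sqrt(u^2 + 16), -4*cos(v)/sqrt(u^2 + 16), u/sqrt(u^2 + 16)), and the second partials r_uu, r_uv, r_vv. Take dot products:
  L(u, v) = r_uu · N̂ = 0,
  M(u, v) = r_uv · N̂ = -4/sqrt(u^2 + 16),
  N(u, v) = r_vv · N̂ = 0.
Evaluating at (u, v) = (4, 2*pi/3):
  L = 0, M = -sqrt(2)/2, N = 0.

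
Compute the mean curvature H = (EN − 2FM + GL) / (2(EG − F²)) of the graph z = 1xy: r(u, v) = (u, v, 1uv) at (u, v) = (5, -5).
H = 25*sqrt(51)/2601

With E = v^2 + 1, F = u*v, G = u^2 + 1, L = 0, M = 1/sqrt(u^2 + v^2 + 1), N = 0, assemble
  H = (EN − 2FM + GL) / (2(EG − F²)) = -u*v/(u^2 + v^2 + 1)^(3/2).
At (u, v) = (5, -5): H = 25*sqrt(51)/2601.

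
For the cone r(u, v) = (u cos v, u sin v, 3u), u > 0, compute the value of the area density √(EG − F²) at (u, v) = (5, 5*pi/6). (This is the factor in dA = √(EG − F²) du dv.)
√(EG − F²)|_{(5, 5*pi/6)} = 5*sqrt(10)

E = 10, F = 0, G = u^2, so EG − F² = 10*u^2. Taking the positive square root: √(EG − F²) = sqrt(10)*Abs(u). At (u, v) = (5, 5*pi/6): 5*sqrt(10).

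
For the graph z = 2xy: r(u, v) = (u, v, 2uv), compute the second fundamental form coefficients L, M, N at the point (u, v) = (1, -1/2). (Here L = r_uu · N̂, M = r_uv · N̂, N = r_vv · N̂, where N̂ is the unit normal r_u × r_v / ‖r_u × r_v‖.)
L = 0;  M = sqrt(6)/3;  N = 0

Compute the unit normal N̂(u, v) = (-2*v/sqrt(4*u^2 + 4*v^2 + 1), -2*u/sqrt(4*u^2 + 4*v^2 + 1), 1/sqrt(4*u^2 + 4*v^2 + 1)), and the second partials r_uu, r_uv, r_vv. Take dot products:
  L(u, v) = r_uu · N̂ = 0,
  M(u, v) = r_uv · N̂ = 2/sqrt(4*u^2 + 4*v^2 + 1),
  N(u, v) = r_vv · N̂ = 0.
Evaluating at (u, v) = (1, -1/2):
  L = 0, M = sqrt(6)/3, N = 0.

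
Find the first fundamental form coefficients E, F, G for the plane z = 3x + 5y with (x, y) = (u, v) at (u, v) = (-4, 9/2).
E = 10;  F = 15;  G = 26

Partials: r_u = (1, 0, 3), r_v = (0, 1, 5). As functions of (u, v):
  E = r_u · r_u = 10,
  F = r_u · r_v = 15,
  G = r_v · r_v = 26.
Evaluating at (u, v) = (-4, 9/2): E = 10, F = 15, G = 26.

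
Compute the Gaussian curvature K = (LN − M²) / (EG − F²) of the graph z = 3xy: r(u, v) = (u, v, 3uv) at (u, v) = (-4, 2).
K = -9/32761

Coefficients of the first fundamental form: E = 9*v^2 + 1, F = 9*u*v, G = 9*u^2 + 1.
Coefficients of the second fundamental form: L = 0, M = 3/sqrt(9*u^2 + 9*v^2 + 1), N = 0.
Assemble K = (LN − M²)/(EG − F²) = -9/(81*u^4 + 162*u^2*v^2 + 18*u^2 + 81*v^4 + 18*v^2 + 1). At (u, v) = (-4, 2): K = -9/32761.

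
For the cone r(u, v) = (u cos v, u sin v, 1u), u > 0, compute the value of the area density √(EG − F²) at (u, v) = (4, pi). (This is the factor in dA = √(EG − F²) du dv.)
√(EG − F²)|_{(4, pi)} = 4*sqrt(2)

E = 2, F = 0, G = u^2, so EG − F² = 2*u^2. Taking the positive square root: √(EG − F²) = sqrt(2)*Abs(u). At (u, v) = (4, pi): 4*sqrt(2).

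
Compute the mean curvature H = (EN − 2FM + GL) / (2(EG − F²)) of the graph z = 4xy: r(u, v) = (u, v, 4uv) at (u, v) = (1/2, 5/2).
H = -16*sqrt(105)/2205

With E = 16*v^2 + 1, F = 16*u*v, G = 16*u^2 + 1, L = 0, M = 4/sqrt(16*u^2 + 16*v^2 + 1), N = 0, assemble
  H = (EN − 2FM + GL) / (2(EG − F²)) = -64*u*v/(16*u^2 + 16*v^2 + 1)^(3/2).
At (u, v) = (1/2, 5/2): H = -16*sqrt(105)/2205.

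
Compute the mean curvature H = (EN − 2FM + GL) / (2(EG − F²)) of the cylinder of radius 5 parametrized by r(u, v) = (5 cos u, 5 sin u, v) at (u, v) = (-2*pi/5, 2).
H = -1/10

With E = 25, F = 0, G = 1, L = -5, M = 0, N = 0, assemble
  H = (EN − 2FM + GL) / (2(EG − F²)) = -1/10.
At (u, v) = (-2*pi/5, 2): H = -1/10.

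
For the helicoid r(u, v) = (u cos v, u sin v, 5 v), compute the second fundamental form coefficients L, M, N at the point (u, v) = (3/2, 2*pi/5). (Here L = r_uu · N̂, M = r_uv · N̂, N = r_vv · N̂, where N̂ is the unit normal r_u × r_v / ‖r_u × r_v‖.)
L = 0;  M = -10*sqrt(109)/109;  N = 0

Compute the unit normal N̂(u, v) = (5*sin(v)/sqrt(u^2 + 25), -5*cos(v)/sqrt(u^2 + 25), u/sqrt(u^2 + 25)), and the second partials r_uu, r_uv, r_vv. Take dot products:
  L(u, v) = r_uu · N̂ = 0,
  M(u, v) = r_uv · N̂ = -5/sqrt(u^2 + 25),
  N(u, v) = r_vv · N̂ = 0.
Evaluating at (u, v) = (3/2, 2*pi/5):
  L = 0, M = -10*sqrt(109)/109, N = 0.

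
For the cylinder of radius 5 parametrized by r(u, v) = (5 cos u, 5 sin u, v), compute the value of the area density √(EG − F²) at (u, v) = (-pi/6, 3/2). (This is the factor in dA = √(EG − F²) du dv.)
√(EG − F²)|_{(-pi/6, 3/2)} = 5

E = 25, F = 0, G = 1, so EG − F² = 25. Taking the positive square root: √(EG − F²) = 5. At (u, v) = (-pi/6, 3/2): 5.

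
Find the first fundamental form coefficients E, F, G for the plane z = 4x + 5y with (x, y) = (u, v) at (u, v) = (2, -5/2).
E = 17;  F = 20;  G = 26

Partials: r_u = (1, 0, 4), r_v = (0, 1, 5). As functions of (u, v):
  E = r_u · r_u = 17,
  F = r_u · r_v = 20,
  G = r_v · r_v = 26.
Evaluating at (u, v) = (2, -5/2): E = 17, F = 20, G = 26.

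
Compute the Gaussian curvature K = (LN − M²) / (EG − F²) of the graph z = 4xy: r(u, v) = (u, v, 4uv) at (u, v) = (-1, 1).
K = -16/1089

Coefficients of the first fundamental form: E = 16*v^2 + 1, F = 16*u*v, G = 16*u^2 + 1.
Coefficients of the second fundamental form: L = 0, M = 4/sqrt(16*u^2 + 16*v^2 + 1), N = 0.
Assemble K = (LN − M²)/(EG − F²) = -16/(256*u^4 + 512*u^2*v^2 + 32*u^2 + 256*v^4 + 32*v^2 + 1). At (u, v) = (-1, 1): K = -16/1089.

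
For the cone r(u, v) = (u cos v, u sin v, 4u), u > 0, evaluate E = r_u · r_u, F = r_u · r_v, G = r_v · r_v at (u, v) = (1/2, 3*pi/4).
E = 17;  F = 0;  G = 1/4

Partials: r_u = (cos(v), sin(v), 4), r_v = (-u*sin(v), u*cos(v), 0). As functions of (u, v):
  E = r_u · r_u = 17,
  F = r_u · r_v = 0,
  G = r_v · r_v = u^2.
Evaluating at (u, v) = (1/2, 3*pi/4): E = 17, F = 0, G = 1/4.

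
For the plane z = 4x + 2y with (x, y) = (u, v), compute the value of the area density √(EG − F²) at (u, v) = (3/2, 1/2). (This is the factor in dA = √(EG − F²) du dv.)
√(EG − F²)|_{(3/2, 1/2)} = sqrt(21)

E = 17, F = 8, G = 5, so EG − F² = 21. Taking the positive square root: √(EG − F²) = sqrt(21). At (u, v) = (3/2, 1/2): sqrt(21).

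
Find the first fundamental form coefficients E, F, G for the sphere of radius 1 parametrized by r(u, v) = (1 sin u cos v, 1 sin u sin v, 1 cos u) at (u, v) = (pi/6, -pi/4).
E = 1;  F = 0;  G = 1/4

Partials: r_u = (cos(u)*cos(v), sin(v)*cos(u), -sin(u)), r_v = (-sin(u)*sin(v), sin(u)*cos(v), 0). As functions of (u, v):
  E = r_u · r_u = 1,
  F = r_u · r_v = 0,
  G = r_v · r_v = sin(u)^2.
Evaluating at (u, v) = (pi/6, -pi/4): E = 1, F = 0, G = 1/4.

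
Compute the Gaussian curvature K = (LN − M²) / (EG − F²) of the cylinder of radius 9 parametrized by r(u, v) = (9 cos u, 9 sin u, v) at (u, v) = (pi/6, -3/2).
K = 0

Coefficients of the first fundamental form: E = 81, F = 0, G = 1.
Coefficients of the second fundamental form: L = -9, M = 0, N = 0.
Assemble K = (LN − M²)/(EG − F²) = 0. At (u, v) = (pi/6, -3/2): K = 0.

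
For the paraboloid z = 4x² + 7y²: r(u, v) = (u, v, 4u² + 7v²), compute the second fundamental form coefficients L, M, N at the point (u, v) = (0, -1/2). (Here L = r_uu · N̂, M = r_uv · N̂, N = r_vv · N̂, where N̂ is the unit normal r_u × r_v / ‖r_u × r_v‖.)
L = 4*sqrt(2)/5;  M = 0;  N = 7*sqrt(2)/5

Compute the unit normal N̂(u, v) = (-8*u/sqrt(64*u^2 + 196*v^2 + 1), -14*v/sqrt(64*u^2 + 196*v^2 + 1), 1/sqrt(64*u^2 + 196*v^2 + 1)), and the second partials r_uu, r_uv, r_vv. Take dot products:
  L(u, v) = r_uu · N̂ = 8/sqrt(64*u^2 + 196*v^2 + 1),
  M(u, v) = r_uv · N̂ = 0,
  N(u, v) = r_vv · N̂ = 14/sqrt(64*u^2 + 196*v^2 + 1).
Evaluating at (u, v) = (0, -1/2):
  L = 4*sqrt(2)/5, M = 0, N = 7*sqrt(2)/5.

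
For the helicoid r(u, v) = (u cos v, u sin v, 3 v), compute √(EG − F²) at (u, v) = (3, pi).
√(EG − F²)|_{(3, pi)} = 3*sqrt(2)

E = 1, F = 0, G = u^2 + 9; EG − F² = u^2 + 9; √(EG − F²) = sqrt(u^2 + 9). At the given point: 3*sqrt(2).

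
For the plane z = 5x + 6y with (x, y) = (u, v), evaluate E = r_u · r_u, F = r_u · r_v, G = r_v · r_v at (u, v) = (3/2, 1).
E = 26;  F = 30;  G = 37

Partials: r_u = (1, 0, 5), r_v = (0, 1, 6). As functions of (u, v):
  E = r_u · r_u = 26,
  F = r_u · r_v = 30,
  G = r_v · r_v = 37.
Evaluating at (u, v) = (3/2, 1): E = 26, F = 30, G = 37.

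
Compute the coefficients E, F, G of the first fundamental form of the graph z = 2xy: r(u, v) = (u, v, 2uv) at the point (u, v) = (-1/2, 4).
E = 65;  F = -8;  G = 2

Partials: r_u = (1, 0, 2*v), r_v = (0, 1, 2*u). As functions of (u, v):
  E = r_u · r_u = 4*v^2 + 1,
  F = r_u · r_v = 4*u*v,
  G = r_v · r_v = 4*u^2 + 1.
Evaluating at (u, v) = (-1/2, 4): E = 65, F = -8, G = 2.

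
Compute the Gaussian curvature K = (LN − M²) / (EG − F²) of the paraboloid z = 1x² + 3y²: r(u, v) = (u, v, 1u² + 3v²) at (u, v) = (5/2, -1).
K = 3/961

Coefficients of the first fundamental form: E = 4*u^2 + 1, F = 12*u*v, G = 36*v^2 + 1.
Coefficients of the second fundamental form: L = 2/sqrt(4*u^2 + 36*v^2 + 1), M = 0, N = 6/sqrt(4*u^2 + 36*v^2 + 1).
Assemble K = (LN − M²)/(EG − F²) = 12/(16*u^4 + 288*u^2*v^2 + 8*u^2 + 1296*v^4 + 72*v^2 + 1). At (u, v) = (5/2, -1): K = 3/961.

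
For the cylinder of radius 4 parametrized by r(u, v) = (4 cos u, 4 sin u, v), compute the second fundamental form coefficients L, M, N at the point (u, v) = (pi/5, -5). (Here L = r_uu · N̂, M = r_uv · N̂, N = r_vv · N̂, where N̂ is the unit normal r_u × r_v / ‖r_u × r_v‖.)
L = -4;  M = 0;  N = 0

Compute the unit normal N̂(u, v) = (cos(u), sin(u), 0), and the second partials r_uu, r_uv, r_vv. Take dot products:
  L(u, v) = r_uu · N̂ = -4,
  M(u, v) = r_uv · N̂ = 0,
  N(u, v) = r_vv · N̂ = 0.
Evaluating at (u, v) = (pi/5, -5):
  L = -4, M = 0, N = 0.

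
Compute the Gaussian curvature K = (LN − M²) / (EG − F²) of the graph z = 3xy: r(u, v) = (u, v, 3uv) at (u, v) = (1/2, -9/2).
K = -36/137641

Coefficients of the first fundamental form: E = 9*v^2 + 1, F = 9*u*v, G = 9*u^2 + 1.
Coefficients of the second fundamental form: L = 0, M = 3/sqrt(9*u^2 + 9*v^2 + 1), N = 0.
Assemble K = (LN − M²)/(EG − F²) = -9/(81*u^4 + 162*u^2*v^2 + 18*u^2 + 81*v^4 + 18*v^2 + 1). At (u, v) = (1/2, -9/2): K = -36/137641.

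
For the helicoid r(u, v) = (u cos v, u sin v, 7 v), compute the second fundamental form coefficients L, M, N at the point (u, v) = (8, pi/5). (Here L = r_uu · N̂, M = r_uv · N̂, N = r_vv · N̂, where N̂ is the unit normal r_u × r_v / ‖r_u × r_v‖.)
L = 0;  M = -7*sqrt(113)/113;  N = 0

Compute the unit normal N̂(u, v) = (7*sin(v)/sqrt(u^2 + 49), -7*cos(v)/sqrt(u^2 + 49), u/sqrt(u^2 + 49)), and the second partials r_uu, r_uv, r_vv. Take dot products:
  L(u, v) = r_uu · N̂ = 0,
  M(u, v) = r_uv · N̂ = -7/sqrt(u^2 + 49),
  N(u, v) = r_vv · N̂ = 0.
Evaluating at (u, v) = (8, pi/5):
  L = 0, M = -7*sqrt(113)/113, N = 0.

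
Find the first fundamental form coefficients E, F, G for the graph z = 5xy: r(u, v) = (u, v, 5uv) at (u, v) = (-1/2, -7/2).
E = 1229/4;  F = 175/4;  G = 29/4

Partials: r_u = (1, 0, 5*v), r_v = (0, 1, 5*u). As functions of (u, v):
  E = r_u · r_u = 25*v^2 + 1,
  F = r_u · r_v = 25*u*v,
  G = r_v · r_v = 25*u^2 + 1.
Evaluating at (u, v) = (-1/2, -7/2): E = 1229/4, F = 175/4, G = 29/4.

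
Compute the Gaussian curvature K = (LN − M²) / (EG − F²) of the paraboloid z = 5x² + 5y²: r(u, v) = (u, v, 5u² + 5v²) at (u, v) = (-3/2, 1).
K = 25/26569

Coefficients of the first fundamental form: E = 100*u^2 + 1, F = 100*u*v, G = 100*v^2 + 1.
Coefficients of the second fundamental form: L = 10/sqrt(100*u^2 + 100*v^2 + 1), M = 0, N = 10/sqrt(100*u^2 + 100*v^2 + 1).
Assemble K = (LN − M²)/(EG − F²) = 100/(10000*u^4 + 20000*u^2*v^2 + 200*u^2 + 10000*v^4 + 200*v^2 + 1). At (u, v) = (-3/2, 1): K = 25/26569.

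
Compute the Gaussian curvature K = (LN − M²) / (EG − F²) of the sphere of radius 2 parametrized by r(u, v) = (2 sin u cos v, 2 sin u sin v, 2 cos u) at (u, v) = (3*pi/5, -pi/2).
K = 1/4

Coefficients of the first fundamental form: E = 4, F = 0, G = 4*sin(u)^2.
Coefficients of the second fundamental form: L = -2*sin(u)/Abs(sin(u)), M = 0, N = -2*sin(u)^3/Abs(sin(u)).
Assemble K = (LN − M²)/(EG − F²) = 1/4. At (u, v) = (3*pi/5, -pi/2): K = 1/4.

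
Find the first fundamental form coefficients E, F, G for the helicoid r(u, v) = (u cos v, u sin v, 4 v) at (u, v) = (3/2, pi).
E = 1;  F = 0;  G = 73/4

Partials: r_u = (cos(v), sin(v), 0), r_v = (-u*sin(v), u*cos(v), 4). As functions of (u, v):
  E = r_u · r_u = 1,
  F = r_u · r_v = 0,
  G = r_v · r_v = u^2 + 16.
Evaluating at (u, v) = (3/2, pi): E = 1, F = 0, G = 73/4.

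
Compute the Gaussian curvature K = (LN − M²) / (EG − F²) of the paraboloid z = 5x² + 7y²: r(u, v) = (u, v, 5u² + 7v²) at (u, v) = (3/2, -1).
K = 35/44521

Coefficients of the first fundamental form: E = 100*u^2 + 1, F = 140*u*v, G = 196*v^2 + 1.
Coefficients of the second fundamental form: L = 10/sqrt(100*u^2 + 196*v^2 + 1), M = 0, N = 14/sqrt(100*u^2 + 196*v^2 + 1).
Assemble K = (LN − M²)/(EG − F²) = 140/(10000*u^4 + 39200*u^2*v^2 + 200*u^2 + 38416*v^4 + 392*v^2 + 1). At (u, v) = (3/2, -1): K = 35/44521.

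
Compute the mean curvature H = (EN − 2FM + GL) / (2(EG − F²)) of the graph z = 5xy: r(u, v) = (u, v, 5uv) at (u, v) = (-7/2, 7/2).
H = 6125*sqrt(2454)/3011058

With E = 25*v^2 + 1, F = 25*u*v, G = 25*u^2 + 1, L = 0, M = 5/sqrt(25*u^2 + 25*v^2 + 1), N = 0, assemble
  H = (EN − 2FM + GL) / (2(EG − F²)) = -125*u*v/(25*u^2 + 25*v^2 + 1)^(3/2).
At (u, v) = (-7/2, 7/2): H = 6125*sqrt(2454)/3011058.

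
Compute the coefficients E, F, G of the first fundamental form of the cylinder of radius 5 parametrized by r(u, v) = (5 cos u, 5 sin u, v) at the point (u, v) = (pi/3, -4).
E = 25;  F = 0;  G = 1

Partials: r_u = (-5*sin(u), 5*cos(u), 0), r_v = (0, 0, 1). As functions of (u, v):
  E = r_u · r_u = 25,
  F = r_u · r_v = 0,
  G = r_v · r_v = 1.
Evaluating at (u, v) = (pi/3, -4): E = 25, F = 0, G = 1.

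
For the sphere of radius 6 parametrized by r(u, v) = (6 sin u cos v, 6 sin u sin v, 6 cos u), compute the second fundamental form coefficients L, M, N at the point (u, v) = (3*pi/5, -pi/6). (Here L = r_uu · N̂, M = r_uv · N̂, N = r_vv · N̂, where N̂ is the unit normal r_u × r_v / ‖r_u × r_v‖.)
L = -6;  M = 0;  N = -15/4 - 3*sqrt(5)/4

Compute the unit normal N̂(u, v) = (sin(u)^2*cos(v)/Abs(sin(u)), sin(u)^2*sin(v)/Abs(sin(u)), sin(2*u)/(2*Abs(sin(u)))), and the second partials r_uu, r_uv, r_vv. Take dot products:
  L(u, v) = r_uu · N̂ = -6*sin(u)/Abs(sin(u)),
  M(u, v) = r_uv · N̂ = 0,
  N(u, v) = r_vv · N̂ = -6*sin(u)^3/Abs(sin(u)).
Evaluating at (u, v) = (3*pi/5, -pi/6):
  L = -6, M = 0, N = -15/4 - 3*sqrt(5)/4.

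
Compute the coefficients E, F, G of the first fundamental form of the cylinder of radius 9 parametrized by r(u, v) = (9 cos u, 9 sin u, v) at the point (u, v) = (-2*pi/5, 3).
E = 81;  F = 0;  G = 1

Partials: r_u = (-9*sin(u), 9*cos(u), 0), r_v = (0, 0, 1). As functions of (u, v):
  E = r_u · r_u = 81,
  F = r_u · r_v = 0,
  G = r_v · r_v = 1.
Evaluating at (u, v) = (-2*pi/5, 3): E = 81, F = 0, G = 1.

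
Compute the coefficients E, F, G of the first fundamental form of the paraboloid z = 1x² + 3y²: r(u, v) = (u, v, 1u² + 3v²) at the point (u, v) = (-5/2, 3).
E = 26;  F = -90;  G = 325

Partials: r_u = (1, 0, 2*u), r_v = (0, 1, 6*v). As functions of (u, v):
  E = r_u · r_u = 4*u^2 + 1,
  F = r_u · r_v = 12*u*v,
  G = r_v · r_v = 36*v^2 + 1.
Evaluating at (u, v) = (-5/2, 3): E = 26, F = -90, G = 325.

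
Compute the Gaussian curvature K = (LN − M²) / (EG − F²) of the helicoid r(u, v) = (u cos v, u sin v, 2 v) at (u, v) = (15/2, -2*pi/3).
K = -64/58081

Coefficients of the first fundamental form: E = 1, F = 0, G = u^2 + 4.
Coefficients of the second fundamental form: L = 0, M = -2/sqrt(u^2 + 4), N = 0.
Assemble K = (LN − M²)/(EG − F²) = -4/(u^2 + 4)^2. At (u, v) = (15/2, -2*pi/3): K = -64/58081.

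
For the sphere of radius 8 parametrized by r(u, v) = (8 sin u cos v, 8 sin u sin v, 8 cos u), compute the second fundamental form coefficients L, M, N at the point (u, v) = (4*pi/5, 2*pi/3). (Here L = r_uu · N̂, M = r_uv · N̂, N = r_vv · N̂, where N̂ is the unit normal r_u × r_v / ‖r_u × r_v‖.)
L = -8;  M = 0;  N = -5 + sqrt(5)

Compute the unit normal N̂(u, v) = (sin(u)^2*cos(v)/Abs(sin(u)), sin(u)^2*sin(v)/Abs(sin(u)), sin(2*u)/(2*Abs(sin(u)))), and the second partials r_uu, r_uv, r_vv. Take dot products:
  L(u, v) = r_uu · N̂ = -8*sin(u)/Abs(sin(u)),
  M(u, v) = r_uv · N̂ = 0,
  N(u, v) = r_vv · N̂ = -8*sin(u)^3/Abs(sin(u)).
Evaluating at (u, v) = (4*pi/5, 2*pi/3):
  L = -8, M = 0, N = -5 + sqrt(5).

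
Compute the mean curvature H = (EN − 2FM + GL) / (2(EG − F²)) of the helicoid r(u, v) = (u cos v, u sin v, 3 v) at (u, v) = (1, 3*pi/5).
H = 0

With E = 1, F = 0, G = u^2 + 9, L = 0, M = -3/sqrt(u^2 + 9), N = 0, assemble
  H = (EN − 2FM + GL) / (2(EG − F²)) = 0.
At (u, v) = (1, 3*pi/5): H = 0.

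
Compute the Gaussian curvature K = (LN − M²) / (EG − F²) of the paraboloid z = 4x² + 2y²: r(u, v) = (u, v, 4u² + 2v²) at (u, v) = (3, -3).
K = 32/519841

Coefficients of the first fundamental form: E = 64*u^2 + 1, F = 32*u*v, G = 16*v^2 + 1.
Coefficients of the second fundamental form: L = 8/sqrt(64*u^2 + 16*v^2 + 1), M = 0, N = 4/sqrt(64*u^2 + 16*v^2 + 1).
Assemble K = (LN − M²)/(EG − F²) = 32/(4096*u^4 + 2048*u^2*v^2 + 128*u^2 + 256*v^4 + 32*v^2 + 1). At (u, v) = (3, -3): K = 32/519841.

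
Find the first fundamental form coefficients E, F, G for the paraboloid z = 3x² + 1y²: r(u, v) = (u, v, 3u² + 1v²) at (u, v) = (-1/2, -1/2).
E = 10;  F = 3;  G = 2

Partials: r_u = (1, 0, 6*u), r_v = (0, 1, 2*v). As functions of (u, v):
  E = r_u · r_u = 36*u^2 + 1,
  F = r_u · r_v = 12*u*v,
  G = r_v · r_v = 4*v^2 + 1.
Evaluating at (u, v) = (-1/2, -1/2): E = 10, F = 3, G = 2.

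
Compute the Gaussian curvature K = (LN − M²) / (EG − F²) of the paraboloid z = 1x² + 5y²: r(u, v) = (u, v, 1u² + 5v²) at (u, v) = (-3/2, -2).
K = 1/8405

Coefficients of the first fundamental form: E = 4*u^2 + 1, F = 20*u*v, G = 100*v^2 + 1.
Coefficients of the second fundamental form: L = 2/sqrt(4*u^2 + 100*v^2 + 1), M = 0, N = 10/sqrt(4*u^2 + 100*v^2 + 1).
Assemble K = (LN − M²)/(EG − F²) = 20/(16*u^4 + 800*u^2*v^2 + 8*u^2 + 10000*v^4 + 200*v^2 + 1). At (u, v) = (-3/2, -2): K = 1/8405.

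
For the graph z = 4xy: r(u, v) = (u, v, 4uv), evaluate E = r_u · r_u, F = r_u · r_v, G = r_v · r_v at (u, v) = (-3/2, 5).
E = 401;  F = -120;  G = 37

Partials: r_u = (1, 0, 4*v), r_v = (0, 1, 4*u). As functions of (u, v):
  E = r_u · r_u = 16*v^2 + 1,
  F = r_u · r_v = 16*u*v,
  G = r_v · r_v = 16*u^2 + 1.
Evaluating at (u, v) = (-3/2, 5): E = 401, F = -120, G = 37.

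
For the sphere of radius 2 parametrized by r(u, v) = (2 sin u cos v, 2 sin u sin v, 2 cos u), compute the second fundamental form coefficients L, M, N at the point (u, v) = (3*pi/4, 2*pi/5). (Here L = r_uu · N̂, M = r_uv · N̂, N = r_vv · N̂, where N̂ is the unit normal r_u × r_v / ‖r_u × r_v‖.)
L = -2;  M = 0;  N = -1

Compute the unit normal N̂(u, v) = (sin(u)^2*cos(v)/Abs(sin(u)), sin(u)^2*sin(v)/Abs(sin(u)), sin(2*u)/(2*Abs(sin(u)))), and the second partials r_uu, r_uv, r_vv. Take dot products:
  L(u, v) = r_uu · N̂ = -2*sin(u)/Abs(sin(u)),
  M(u, v) = r_uv · N̂ = 0,
  N(u, v) = r_vv · N̂ = -2*sin(u)^3/Abs(sin(u)).
Evaluating at (u, v) = (3*pi/4, 2*pi/5):
  L = -2, M = 0, N = -1.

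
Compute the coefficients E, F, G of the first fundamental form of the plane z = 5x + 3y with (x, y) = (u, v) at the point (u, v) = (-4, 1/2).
E = 26;  F = 15;  G = 10

Partials: r_u = (1, 0, 5), r_v = (0, 1, 3). As functions of (u, v):
  E = r_u · r_u = 26,
  F = r_u · r_v = 15,
  G = r_v · r_v = 10.
Evaluating at (u, v) = (-4, 1/2): E = 26, F = 15, G = 10.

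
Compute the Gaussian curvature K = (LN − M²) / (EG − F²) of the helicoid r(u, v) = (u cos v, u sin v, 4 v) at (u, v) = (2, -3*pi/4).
K = -1/25

Coefficients of the first fundamental form: E = 1, F = 0, G = u^2 + 16.
Coefficients of the second fundamental form: L = 0, M = -4/sqrt(u^2 + 16), N = 0.
Assemble K = (LN − M²)/(EG − F²) = -16/(u^2 + 16)^2. At (u, v) = (2, -3*pi/4): K = -1/25.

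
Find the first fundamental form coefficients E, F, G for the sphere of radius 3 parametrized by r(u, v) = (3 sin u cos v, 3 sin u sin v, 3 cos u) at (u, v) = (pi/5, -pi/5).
E = 9;  F = 0;  G = 45/8 - 9*sqrt(5)/8

Partials: r_u = (3*cos(u)*cos(v), 3*sin(v)*cos(u), -3*sin(u)), r_v = (-3*sin(u)*sin(v), 3*sin(u)*cos(v), 0). As functions of (u, v):
  E = r_u · r_u = 9,
  F = r_u · r_v = 0,
  G = r_v · r_v = 9*sin(u)^2.
Evaluating at (u, v) = (pi/5, -pi/5): E = 9, F = 0, G = 45/8 - 9*sqrt(5)/8.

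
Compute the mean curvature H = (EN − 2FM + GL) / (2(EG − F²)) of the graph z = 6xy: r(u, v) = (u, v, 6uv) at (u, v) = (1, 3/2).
H = -81*sqrt(118)/3481

With E = 36*v^2 + 1, F = 36*u*v, G = 36*u^2 + 1, L = 0, M = 6/sqrt(36*u^2 + 36*v^2 + 1), N = 0, assemble
  H = (EN − 2FM + GL) / (2(EG − F²)) = -216*u*v/(36*u^2 + 36*v^2 + 1)^(3/2).
At (u, v) = (1, 3/2): H = -81*sqrt(118)/3481.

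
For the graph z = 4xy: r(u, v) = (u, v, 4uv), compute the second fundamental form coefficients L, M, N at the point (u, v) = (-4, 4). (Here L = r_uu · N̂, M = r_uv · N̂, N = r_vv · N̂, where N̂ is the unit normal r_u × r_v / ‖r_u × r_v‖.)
L = 0;  M = 4*sqrt(57)/171;  N = 0

Compute the unit normal N̂(u, v) = (-4*v/sqrt(16*u^2 + 16*v^2 + 1), -4*u/sqrt(16*u^2 + 16*v^2 + 1), 1/sqrt(16*u^2 + 16*v^2 + 1)), and the second partials r_uu, r_uv, r_vv. Take dot products:
  L(u, v) = r_uu · N̂ = 0,
  M(u, v) = r_uv · N̂ = 4/sqrt(16*u^2 + 16*v^2 + 1),
  N(u, v) = r_vv · N̂ = 0.
Evaluating at (u, v) = (-4, 4):
  L = 0, M = 4*sqrt(57)/171, N = 0.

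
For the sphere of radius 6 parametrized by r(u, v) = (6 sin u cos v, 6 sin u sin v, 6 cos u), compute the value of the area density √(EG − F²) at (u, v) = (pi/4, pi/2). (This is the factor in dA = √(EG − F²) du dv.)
√(EG − F²)|_{(pi/4, pi/2)} = 18*sqrt(2)

E = 36, F = 0, G = 36*sin(u)^2, so EG − F² = 1296*sin(u)^2. Taking the positive square root: √(EG − F²) = 36*Abs(sin(u)). At (u, v) = (pi/4, pi/2): 18*sqrt(2).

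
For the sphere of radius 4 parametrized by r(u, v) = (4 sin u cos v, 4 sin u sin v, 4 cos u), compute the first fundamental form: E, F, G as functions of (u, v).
E = 16;  F = 0;  G = 16*sin(u)^2

Compute partials: r_u = (4*cos(u)*cos(v), 4*sin(v)*cos(u), -4*sin(u)), r_v = (-4*sin(u)*sin(v), 4*sin(u)*cos(v), 0). Then
  E = r_u · r_u = 16,
  F = r_u · r_v = 0,
  G = r_v · r_v = 16*sin(u)^2.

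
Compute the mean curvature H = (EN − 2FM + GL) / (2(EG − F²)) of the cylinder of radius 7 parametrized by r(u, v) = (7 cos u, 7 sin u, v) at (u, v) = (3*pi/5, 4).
H = -1/14

With E = 49, F = 0, G = 1, L = -7, M = 0, N = 0, assemble
  H = (EN − 2FM + GL) / (2(EG − F²)) = -1/14.
At (u, v) = (3*pi/5, 4): H = -1/14.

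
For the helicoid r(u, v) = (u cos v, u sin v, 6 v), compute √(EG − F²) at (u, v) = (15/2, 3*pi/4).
√(EG − F²)|_{(15/2, 3*pi/4)} = 3*sqrt(41)/2

E = 1, F = 0, G = u^2 + 36; EG − F² = u^2 + 36; √(EG − F²) = sqrt(u^2 + 36). At the given point: 3*sqrt(41)/2.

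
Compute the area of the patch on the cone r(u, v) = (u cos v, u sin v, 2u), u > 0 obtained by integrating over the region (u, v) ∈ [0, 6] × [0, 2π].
Area = 36*sqrt(5)*pi

Area = ∫∫ √(EG − F²) du dv with √(EG − F²) = sqrt(5)*Abs(u). Integrating over [0, 6] × [0, 2π] gives 36*sqrt(5)*pi.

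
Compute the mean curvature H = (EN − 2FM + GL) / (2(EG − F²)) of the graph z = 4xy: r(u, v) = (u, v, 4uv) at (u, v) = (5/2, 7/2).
H = -560*sqrt(33)/29403

With E = 16*v^2 + 1, F = 16*u*v, G = 16*u^2 + 1, L = 0, M = 4/sqrt(16*u^2 + 16*v^2 + 1), N = 0, assemble
  H = (EN − 2FM + GL) / (2(EG − F²)) = -64*u*v/(16*u^2 + 16*v^2 + 1)^(3/2).
At (u, v) = (5/2, 7/2): H = -560*sqrt(33)/29403.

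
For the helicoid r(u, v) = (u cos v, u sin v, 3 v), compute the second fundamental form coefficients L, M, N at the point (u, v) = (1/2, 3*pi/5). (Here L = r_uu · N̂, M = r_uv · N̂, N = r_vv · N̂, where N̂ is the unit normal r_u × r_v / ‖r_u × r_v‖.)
L = 0;  M = -6*sqrt(37)/37;  N = 0

Compute the unit normal N̂(u, v) = (3*sin(v)/sqrt(u^2 + 9), -3*cos(v)/sqrt(u^2 + 9), u/sqrt(u^2 + 9)), and the second partials r_uu, r_uv, r_vv. Take dot products:
  L(u, v) = r_uu · N̂ = 0,
  M(u, v) = r_uv · N̂ = -3/sqrt(u^2 + 9),
  N(u, v) = r_vv · N̂ = 0.
Evaluating at (u, v) = (1/2, 3*pi/5):
  L = 0, M = -6*sqrt(37)/37, N = 0.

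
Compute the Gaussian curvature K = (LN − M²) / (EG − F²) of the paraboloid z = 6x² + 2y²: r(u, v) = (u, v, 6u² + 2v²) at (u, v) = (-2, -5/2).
K = 48/458329

Coefficients of the first fundamental form: E = 144*u^2 + 1, F = 48*u*v, G = 16*v^2 + 1.
Coefficients of the second fundamental form: L = 12/sqrt(144*u^2 + 16*v^2 + 1), M = 0, N = 4/sqrt(144*u^2 + 16*v^2 + 1).
Assemble K = (LN − M²)/(EG − F²) = 48/(20736*u^4 + 4608*u^2*v^2 + 288*u^2 + 256*v^4 + 32*v^2 + 1). At (u, v) = (-2, -5/2): K = 48/458329.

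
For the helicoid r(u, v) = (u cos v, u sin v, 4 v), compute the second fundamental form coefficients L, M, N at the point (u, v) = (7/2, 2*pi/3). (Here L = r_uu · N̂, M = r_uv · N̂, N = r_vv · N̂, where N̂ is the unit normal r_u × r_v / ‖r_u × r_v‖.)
L = 0;  M = -8*sqrt(113)/113;  N = 0

Compute the unit normal N̂(u, v) = (4*sin(v)/sqrt(u^2 + 16), -4*cos(v)/sqrt(u^2 + 16), u/sqrt(u^2 + 16)), and the second partials r_uu, r_uv, r_vv. Take dot products:
  L(u, v) = r_uu · N̂ = 0,
  M(u, v) = r_uv · N̂ = -4/sqrt(u^2 + 16),
  N(u, v) = r_vv · N̂ = 0.
Evaluating at (u, v) = (7/2, 2*pi/3):
  L = 0, M = -8*sqrt(113)/113, N = 0.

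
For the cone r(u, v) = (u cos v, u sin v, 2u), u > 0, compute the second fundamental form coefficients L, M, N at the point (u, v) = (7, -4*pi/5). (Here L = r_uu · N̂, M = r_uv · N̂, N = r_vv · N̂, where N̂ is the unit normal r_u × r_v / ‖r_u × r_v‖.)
L = 0;  M = 0;  N = 14*sqrt(5)/5

Compute the unit normal N̂(u, v) = (-2*sqrt(5)*u*cos(v)/(5*Abs(u)), -2*sqrt(5)*u*sin(v)/(5*Abs(u)), sqrt(5)*u/(5*Abs(u))), and the second partials r_uu, r_uv, r_vv. Take dot products:
  L(u, v) = r_uu · N̂ = 0,
  M(u, v) = r_uv · N̂ = 0,
  N(u, v) = r_vv · N̂ = 2*sqrt(5)*u^2/(5*Abs(u)).
Evaluating at (u, v) = (7, -4*pi/5):
  L = 0, M = 0, N = 14*sqrt(5)/5.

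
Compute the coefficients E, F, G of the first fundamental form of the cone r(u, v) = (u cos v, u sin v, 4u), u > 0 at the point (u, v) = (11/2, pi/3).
E = 17;  F = 0;  G = 121/4

Partials: r_u = (cos(v), sin(v), 4), r_v = (-u*sin(v), u*cos(v), 0). As functions of (u, v):
  E = r_u · r_u = 17,
  F = r_u · r_v = 0,
  G = r_v · r_v = u^2.
Evaluating at (u, v) = (11/2, pi/3): E = 17, F = 0, G = 121/4.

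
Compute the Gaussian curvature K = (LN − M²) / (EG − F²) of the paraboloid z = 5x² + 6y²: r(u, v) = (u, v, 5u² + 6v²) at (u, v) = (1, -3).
K = 120/1951609

Coefficients of the first fundamental form: E = 100*u^2 + 1, F = 120*u*v, G = 144*v^2 + 1.
Coefficients of the second fundamental form: L = 10/sqrt(100*u^2 + 144*v^2 + 1), M = 0, N = 12/sqrt(100*u^2 + 144*v^2 + 1).
Assemble K = (LN − M²)/(EG − F²) = 120/(10000*u^4 + 28800*u^2*v^2 + 200*u^2 + 20736*v^4 + 288*v^2 + 1). At (u, v) = (1, -3): K = 120/1951609.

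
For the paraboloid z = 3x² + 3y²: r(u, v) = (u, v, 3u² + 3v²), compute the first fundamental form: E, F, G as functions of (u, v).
E = 36*u^2 + 1;  F = 36*u*v;  G = 36*v^2 + 1

Compute partials: r_u = (1, 0, 6*u), r_v = (0, 1, 6*v). Then
  E = r_u · r_u = 36*u^2 + 1,
  F = r_u · r_v = 36*u*v,
  G = r_v · r_v = 36*v^2 + 1.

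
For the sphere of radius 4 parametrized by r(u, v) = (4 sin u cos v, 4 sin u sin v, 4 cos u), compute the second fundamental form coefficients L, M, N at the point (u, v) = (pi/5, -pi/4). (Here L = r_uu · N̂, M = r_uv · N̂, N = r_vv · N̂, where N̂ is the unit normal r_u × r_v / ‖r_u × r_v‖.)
L = -4;  M = 0;  N = -5/2 + sqrt(5)/2

Compute the unit normal N̂(u, v) = (sin(u)^2*cos(v)/Abs(sin(u)), sin(u)^2*sin(v)/Abs(sin(u)), sin(2*u)/(2*Abs(sin(u)))), and the second partials r_uu, r_uv, r_vv. Take dot products:
  L(u, v) = r_uu · N̂ = -4*sin(u)/Abs(sin(u)),
  M(u, v) = r_uv · N̂ = 0,
  N(u, v) = r_vv · N̂ = -4*sin(u)^3/Abs(sin(u)).
Evaluating at (u, v) = (pi/5, -pi/4):
  L = -4, M = 0, N = -5/2 + sqrt(5)/2.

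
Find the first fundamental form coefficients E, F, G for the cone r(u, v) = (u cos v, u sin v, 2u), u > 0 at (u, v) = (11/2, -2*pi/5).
E = 5;  F = 0;  G = 121/4

Partials: r_u = (cos(v), sin(v), 2), r_v = (-u*sin(v), u*cos(v), 0). As functions of (u, v):
  E = r_u · r_u = 5,
  F = r_u · r_v = 0,
  G = r_v · r_v = u^2.
Evaluating at (u, v) = (11/2, -2*pi/5): E = 5, F = 0, G = 121/4.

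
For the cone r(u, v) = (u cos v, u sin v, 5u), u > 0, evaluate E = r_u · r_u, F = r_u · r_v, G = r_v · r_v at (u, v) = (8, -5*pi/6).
E = 26;  F = 0;  G = 64

Partials: r_u = (cos(v), sin(v), 5), r_v = (-u*sin(v), u*cos(v), 0). As functions of (u, v):
  E = r_u · r_u = 26,
  F = r_u · r_v = 0,
  G = r_v · r_v = u^2.
Evaluating at (u, v) = (8, -5*pi/6): E = 26, F = 0, G = 64.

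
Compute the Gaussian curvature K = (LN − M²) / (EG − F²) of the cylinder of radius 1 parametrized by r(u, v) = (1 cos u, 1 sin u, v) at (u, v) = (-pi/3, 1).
K = 0

Coefficients of the first fundamental form: E = 1, F = 0, G = 1.
Coefficients of the second fundamental form: L = -1, M = 0, N = 0.
Assemble K = (LN − M²)/(EG − F²) = 0. At (u, v) = (-pi/3, 1): K = 0.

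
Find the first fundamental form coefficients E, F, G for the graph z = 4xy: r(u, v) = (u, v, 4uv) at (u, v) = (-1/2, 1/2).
E = 5;  F = -4;  G = 5

Partials: r_u = (1, 0, 4*v), r_v = (0, 1, 4*u). As functions of (u, v):
  E = r_u · r_u = 16*v^2 + 1,
  F = r_u · r_v = 16*u*v,
  G = r_v · r_v = 16*u^2 + 1.
Evaluating at (u, v) = (-1/2, 1/2): E = 5, F = -4, G = 5.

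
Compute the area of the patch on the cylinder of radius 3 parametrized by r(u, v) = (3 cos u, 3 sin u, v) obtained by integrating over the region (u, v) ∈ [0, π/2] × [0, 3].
Area = 9*pi/2

Area = ∫∫ √(EG − F²) du dv with √(EG − F²) = 3. Integrating over [0, π/2] × [0, 3] gives 9*pi/2.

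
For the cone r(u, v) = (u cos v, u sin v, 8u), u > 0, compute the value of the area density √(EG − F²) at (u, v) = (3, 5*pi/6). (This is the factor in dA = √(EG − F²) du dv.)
√(EG − F²)|_{(3, 5*pi/6)} = 3*sqrt(65)

E = 65, F = 0, G = u^2, so EG − F² = 65*u^2. Taking the positive square root: √(EG − F²) = sqrt(65)*Abs(u). At (u, v) = (3, 5*pi/6): 3*sqrt(65).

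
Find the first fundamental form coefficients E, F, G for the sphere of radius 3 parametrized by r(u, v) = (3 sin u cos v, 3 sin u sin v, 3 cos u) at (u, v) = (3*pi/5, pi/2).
E = 9;  F = 0;  G = 9*sqrt(5)/8 + 45/8

Partials: r_u = (3*cos(u)*cos(v), 3*sin(v)*cos(u), -3*sin(u)), r_v = (-3*sin(u)*sin(v), 3*sin(u)*cos(v), 0). As functions of (u, v):
  E = r_u · r_u = 9,
  F = r_u · r_v = 0,
  G = r_v · r_v = 9*sin(u)^2.
Evaluating at (u, v) = (3*pi/5, pi/2): E = 9, F = 0, G = 9*sqrt(5)/8 + 45/8.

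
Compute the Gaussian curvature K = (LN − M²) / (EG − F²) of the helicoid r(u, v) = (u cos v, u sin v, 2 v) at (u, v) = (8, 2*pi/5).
K = -1/1156

Coefficients of the first fundamental form: E = 1, F = 0, G = u^2 + 4.
Coefficients of the second fundamental form: L = 0, M = -2/sqrt(u^2 + 4), N = 0.
Assemble K = (LN − M²)/(EG − F²) = -4/(u^2 + 4)^2. At (u, v) = (8, 2*pi/5): K = -1/1156.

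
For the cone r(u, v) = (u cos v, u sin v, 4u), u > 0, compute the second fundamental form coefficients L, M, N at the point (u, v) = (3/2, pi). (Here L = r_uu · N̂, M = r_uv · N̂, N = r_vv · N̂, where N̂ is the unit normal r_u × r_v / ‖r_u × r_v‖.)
L = 0;  M = 0;  N = 6*sqrt(17)/17

Compute the unit normal N̂(u, v) = (-4*sqrt(17)*u*cos(v)/(17*Abs(u)), -4*sqrt(17)*u*sin(v)/(17*Abs(u)), sqrt(17)*u/(17*Abs(u))), and the second partials r_uu, r_uv, r_vv. Take dot products:
  L(u, v) = r_uu · N̂ = 0,
  M(u, v) = r_uv · N̂ = 0,
  N(u, v) = r_vv · N̂ = 4*sqrt(17)*u^2/(17*Abs(u)).
Evaluating at (u, v) = (3/2, pi):
  L = 0, M = 0, N = 6*sqrt(17)/17.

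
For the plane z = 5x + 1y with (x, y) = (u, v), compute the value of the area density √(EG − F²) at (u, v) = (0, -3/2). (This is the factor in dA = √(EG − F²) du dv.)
√(EG − F²)|_{(0, -3/2)} = 3*sqrt(3)

E = 26, F = 5, G = 2, so EG − F² = 27. Taking the positive square root: √(EG − F²) = 3*sqrt(3). At (u, v) = (0, -3/2): 3*sqrt(3).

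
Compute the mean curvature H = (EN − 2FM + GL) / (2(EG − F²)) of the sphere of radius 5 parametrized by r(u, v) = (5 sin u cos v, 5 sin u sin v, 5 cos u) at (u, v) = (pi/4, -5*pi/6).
H = -1/5

With E = 25, F = 0, G = 25*sin(u)^2, L = -5*sin(u)/Abs(sin(u)), M = 0, N = -5*sin(u)^3/Abs(sin(u)), assemble
  H = (EN − 2FM + GL) / (2(EG − F²)) = -sin(u)/(5*Abs(sin(u))).
At (u, v) = (pi/4, -5*pi/6): H = -1/5.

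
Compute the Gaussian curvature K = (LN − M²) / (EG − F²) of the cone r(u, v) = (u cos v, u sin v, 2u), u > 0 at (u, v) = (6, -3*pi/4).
K = 0

Coefficients of the first fundamental form: E = 5, F = 0, G = u^2.
Coefficients of the second fundamental form: L = 0, M = 0, N = 2*sqrt(5)*u^2/(5*Abs(u)).
Assemble K = (LN − M²)/(EG − F²) = 0. At (u, v) = (6, -3*pi/4): K = 0.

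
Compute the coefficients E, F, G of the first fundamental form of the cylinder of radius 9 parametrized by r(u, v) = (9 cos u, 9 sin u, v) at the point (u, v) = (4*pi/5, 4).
E = 81;  F = 0;  G = 1

Partials: r_u = (-9*sin(u), 9*cos(u), 0), r_v = (0, 0, 1). As functions of (u, v):
  E = r_u · r_u = 81,
  F = r_u · r_v = 0,
  G = r_v · r_v = 1.
Evaluating at (u, v) = (4*pi/5, 4): E = 81, F = 0, G = 1.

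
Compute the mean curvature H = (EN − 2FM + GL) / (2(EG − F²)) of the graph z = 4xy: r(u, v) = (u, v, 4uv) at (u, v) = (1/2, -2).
H = 64*sqrt(69)/4761

With E = 16*v^2 + 1, F = 16*u*v, G = 16*u^2 + 1, L = 0, M = 4/sqrt(16*u^2 + 16*v^2 + 1), N = 0, assemble
  H = (EN − 2FM + GL) / (2(EG − F²)) = -64*u*v/(16*u^2 + 16*v^2 + 1)^(3/2).
At (u, v) = (1/2, -2): H = 64*sqrt(69)/4761.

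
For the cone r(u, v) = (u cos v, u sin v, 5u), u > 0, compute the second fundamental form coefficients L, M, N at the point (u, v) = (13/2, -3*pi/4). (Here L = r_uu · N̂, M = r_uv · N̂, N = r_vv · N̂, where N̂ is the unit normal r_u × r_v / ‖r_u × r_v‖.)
L = 0;  M = 0;  N = 5*sqrt(26)/4

Compute the unit normal N̂(u, v) = (-5*sqrt(26)*u*cos(v)/(26*Abs(u)), -5*sqrt(26)*u*sin(v)/(26*Abs(u)), sqrt(26)*u/(26*Abs(u))), and the second partials r_uu, r_uv, r_vv. Take dot products:
  L(u, v) = r_uu · N̂ = 0,
  M(u, v) = r_uv · N̂ = 0,
  N(u, v) = r_vv · N̂ = 5*sqrt(26)*u^2/(26*Abs(u)).
Evaluating at (u, v) = (13/2, -3*pi/4):
  L = 0, M = 0, N = 5*sqrt(26)/4.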